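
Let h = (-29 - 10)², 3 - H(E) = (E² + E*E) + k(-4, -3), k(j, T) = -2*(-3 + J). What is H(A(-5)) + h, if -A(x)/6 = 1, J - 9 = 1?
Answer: 1466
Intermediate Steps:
J = 10 (J = 9 + 1 = 10)
k(j, T) = -14 (k(j, T) = -2*(-3 + 10) = -2*7 = -14)
A(x) = -6 (A(x) = -6*1 = -6)
H(E) = 17 - 2*E² (H(E) = 3 - ((E² + E*E) - 14) = 3 - ((E² + E²) - 14) = 3 - (2*E² - 14) = 3 - (-14 + 2*E²) = 3 + (14 - 2*E²) = 17 - 2*E²)
h = 1521 (h = (-39)² = 1521)
H(A(-5)) + h = (17 - 2*(-6)²) + 1521 = (17 - 2*36) + 1521 = (17 - 72) + 1521 = -55 + 1521 = 1466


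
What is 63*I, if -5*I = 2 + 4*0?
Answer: -126/5 ≈ -25.200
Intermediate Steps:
I = -⅖ (I = -(2 + 4*0)/5 = -(2 + 0)/5 = -⅕*2 = -⅖ ≈ -0.40000)
63*I = 63*(-⅖) = -126/5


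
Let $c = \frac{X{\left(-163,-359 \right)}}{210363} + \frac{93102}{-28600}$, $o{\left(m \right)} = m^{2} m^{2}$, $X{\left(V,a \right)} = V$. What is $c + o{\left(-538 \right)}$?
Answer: $\frac{252019703218875123487}{3008190900} \approx 8.3778 \cdot 10^{10}$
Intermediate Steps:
$o{\left(m \right)} = m^{4}$
$c = - \frac{9794938913}{3008190900}$ ($c = - \frac{163}{210363} + \frac{93102}{-28600} = \left(-163\right) \frac{1}{210363} + 93102 \left(- \frac{1}{28600}\right) = - \frac{163}{210363} - \frac{46551}{14300} = - \frac{9794938913}{3008190900} \approx -3.2561$)
$c + o{\left(-538 \right)} = - \frac{9794938913}{3008190900} + \left(-538\right)^{4} = - \frac{9794938913}{3008190900} + 83777829136 = \frac{252019703218875123487}{3008190900}$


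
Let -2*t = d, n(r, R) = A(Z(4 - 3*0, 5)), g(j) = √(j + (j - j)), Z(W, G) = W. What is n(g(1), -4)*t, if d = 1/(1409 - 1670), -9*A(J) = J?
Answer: -2/2349 ≈ -0.00085143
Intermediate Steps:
g(j) = √j (g(j) = √(j + 0) = √j)
A(J) = -J/9
d = -1/261 (d = 1/(-261) = -1/261 ≈ -0.0038314)
n(r, R) = -4/9 (n(r, R) = -(4 - 3*0)/9 = -(4 + 0)/9 = -⅑*4 = -4/9)
t = 1/522 (t = -½*(-1/261) = 1/522 ≈ 0.0019157)
n(g(1), -4)*t = -4/9*1/522 = -2/2349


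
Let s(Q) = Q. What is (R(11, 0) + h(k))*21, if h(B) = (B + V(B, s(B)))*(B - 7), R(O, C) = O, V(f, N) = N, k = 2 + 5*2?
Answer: 2751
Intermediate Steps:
k = 12 (k = 2 + 10 = 12)
h(B) = 2*B*(-7 + B) (h(B) = (B + B)*(B - 7) = (2*B)*(-7 + B) = 2*B*(-7 + B))
(R(11, 0) + h(k))*21 = (11 + 2*12*(-7 + 12))*21 = (11 + 2*12*5)*21 = (11 + 120)*21 = 131*21 = 2751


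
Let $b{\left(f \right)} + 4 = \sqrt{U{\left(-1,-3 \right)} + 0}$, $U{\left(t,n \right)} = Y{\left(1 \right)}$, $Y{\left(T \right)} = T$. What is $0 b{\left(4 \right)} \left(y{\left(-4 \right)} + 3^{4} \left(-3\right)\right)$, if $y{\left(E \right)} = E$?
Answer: $0$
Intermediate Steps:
$U{\left(t,n \right)} = 1$
$b{\left(f \right)} = -3$ ($b{\left(f \right)} = -4 + \sqrt{1 + 0} = -4 + \sqrt{1} = -4 + 1 = -3$)
$0 b{\left(4 \right)} \left(y{\left(-4 \right)} + 3^{4} \left(-3\right)\right) = 0 \left(- 3 \left(-4 + 3^{4} \left(-3\right)\right)\right) = 0 \left(- 3 \left(-4 + 81 \left(-3\right)\right)\right) = 0 \left(- 3 \left(-4 - 243\right)\right) = 0 \left(\left(-3\right) \left(-247\right)\right) = 0 \cdot 741 = 0$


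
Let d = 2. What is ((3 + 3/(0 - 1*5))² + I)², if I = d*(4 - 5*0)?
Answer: 118336/625 ≈ 189.34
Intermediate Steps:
I = 8 (I = 2*(4 - 5*0) = 2*(4 + 0) = 2*4 = 8)
((3 + 3/(0 - 1*5))² + I)² = ((3 + 3/(0 - 1*5))² + 8)² = ((3 + 3/(0 - 5))² + 8)² = ((3 + 3/(-5))² + 8)² = ((3 + 3*(-⅕))² + 8)² = ((3 - ⅗)² + 8)² = ((12/5)² + 8)² = (144/25 + 8)² = (344/25)² = 118336/625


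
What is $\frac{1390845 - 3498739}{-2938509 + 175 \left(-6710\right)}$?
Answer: $\frac{2107894}{4112759} \approx 0.51253$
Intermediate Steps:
$\frac{1390845 - 3498739}{-2938509 + 175 \left(-6710\right)} = - \frac{2107894}{-2938509 - 1174250} = - \frac{2107894}{-4112759} = \left(-2107894\right) \left(- \frac{1}{4112759}\right) = \frac{2107894}{4112759}$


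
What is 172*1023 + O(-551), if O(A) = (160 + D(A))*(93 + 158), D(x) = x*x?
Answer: 76419967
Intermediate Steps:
D(x) = x²
O(A) = 40160 + 251*A² (O(A) = (160 + A²)*(93 + 158) = (160 + A²)*251 = 40160 + 251*A²)
172*1023 + O(-551) = 172*1023 + (40160 + 251*(-551)²) = 175956 + (40160 + 251*303601) = 175956 + (40160 + 76203851) = 175956 + 76244011 = 76419967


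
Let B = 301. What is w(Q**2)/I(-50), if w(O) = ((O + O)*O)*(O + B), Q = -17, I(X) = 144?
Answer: 24638695/36 ≈ 6.8441e+5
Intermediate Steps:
w(O) = 2*O**2*(301 + O) (w(O) = ((O + O)*O)*(O + 301) = ((2*O)*O)*(301 + O) = (2*O**2)*(301 + O) = 2*O**2*(301 + O))
w(Q**2)/I(-50) = (2*((-17)**2)**2*(301 + (-17)**2))/144 = (2*289**2*(301 + 289))*(1/144) = (2*83521*590)*(1/144) = 98554780*(1/144) = 24638695/36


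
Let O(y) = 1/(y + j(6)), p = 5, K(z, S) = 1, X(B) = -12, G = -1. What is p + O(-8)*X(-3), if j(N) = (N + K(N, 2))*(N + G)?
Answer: 41/9 ≈ 4.5556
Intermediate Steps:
j(N) = (1 + N)*(-1 + N) (j(N) = (N + 1)*(N - 1) = (1 + N)*(-1 + N))
O(y) = 1/(35 + y) (O(y) = 1/(y + (-1 + 6**2)) = 1/(y + (-1 + 36)) = 1/(y + 35) = 1/(35 + y))
p + O(-8)*X(-3) = 5 - 12/(35 - 8) = 5 - 12/27 = 5 + (1/27)*(-12) = 5 - 4/9 = 41/9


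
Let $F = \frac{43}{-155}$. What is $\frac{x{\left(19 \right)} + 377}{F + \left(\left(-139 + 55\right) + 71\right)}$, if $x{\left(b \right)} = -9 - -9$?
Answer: $- \frac{58435}{2058} \approx -28.394$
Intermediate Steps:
$x{\left(b \right)} = 0$ ($x{\left(b \right)} = -9 + 9 = 0$)
$F = - \frac{43}{155}$ ($F = 43 \left(- \frac{1}{155}\right) = - \frac{43}{155} \approx -0.27742$)
$\frac{x{\left(19 \right)} + 377}{F + \left(\left(-139 + 55\right) + 71\right)} = \frac{0 + 377}{- \frac{43}{155} + \left(\left(-139 + 55\right) + 71\right)} = \frac{377}{- \frac{43}{155} + \left(-84 + 71\right)} = \frac{377}{- \frac{43}{155} - 13} = \frac{377}{- \frac{2058}{155}} = 377 \left(- \frac{155}{2058}\right) = - \frac{58435}{2058}$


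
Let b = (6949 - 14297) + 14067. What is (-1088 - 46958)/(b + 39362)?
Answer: -48046/46081 ≈ -1.0426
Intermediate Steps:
b = 6719 (b = -7348 + 14067 = 6719)
(-1088 - 46958)/(b + 39362) = (-1088 - 46958)/(6719 + 39362) = -48046/46081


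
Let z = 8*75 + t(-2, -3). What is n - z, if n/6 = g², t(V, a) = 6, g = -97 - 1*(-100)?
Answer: -552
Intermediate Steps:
g = 3 (g = -97 + 100 = 3)
n = 54 (n = 6*3² = 6*9 = 54)
z = 606 (z = 8*75 + 6 = 600 + 6 = 606)
n - z = 54 - 1*606 = 54 - 606 = -552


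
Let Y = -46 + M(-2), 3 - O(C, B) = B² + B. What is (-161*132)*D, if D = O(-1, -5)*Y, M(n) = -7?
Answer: -19148052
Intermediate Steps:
O(C, B) = 3 - B - B² (O(C, B) = 3 - (B² + B) = 3 - (B + B²) = 3 + (-B - B²) = 3 - B - B²)
Y = -53 (Y = -46 - 7 = -53)
D = 901 (D = (3 - 1*(-5) - 1*(-5)²)*(-53) = (3 + 5 - 1*25)*(-53) = (3 + 5 - 25)*(-53) = -17*(-53) = 901)
(-161*132)*D = -161*132*901 = -21252*901 = -19148052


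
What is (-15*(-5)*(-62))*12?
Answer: -55800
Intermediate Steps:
(-15*(-5)*(-62))*12 = (75*(-62))*12 = -4650*12 = -55800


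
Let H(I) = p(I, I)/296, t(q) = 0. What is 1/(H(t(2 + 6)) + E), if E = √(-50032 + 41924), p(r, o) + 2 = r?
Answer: -148/177597633 - 43808*I*√2027/177597633 ≈ -8.3334e-7 - 0.011106*I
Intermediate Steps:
p(r, o) = -2 + r
H(I) = -1/148 + I/296 (H(I) = (-2 + I)/296 = (-2 + I)*(1/296) = -1/148 + I/296)
E = 2*I*√2027 (E = √(-8108) = 2*I*√2027 ≈ 90.044*I)
1/(H(t(2 + 6)) + E) = 1/((-1/148 + (1/296)*0) + 2*I*√2027) = 1/((-1/148 + 0) + 2*I*√2027) = 1/(-1/148 + 2*I*√2027)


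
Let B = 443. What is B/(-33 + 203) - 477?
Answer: -80647/170 ≈ -474.39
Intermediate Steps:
B/(-33 + 203) - 477 = 443/(-33 + 203) - 477 = 443/170 - 477 = -80647/170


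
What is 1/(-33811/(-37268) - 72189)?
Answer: -37268/2690305841 ≈ -1.3853e-5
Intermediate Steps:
1/(-33811/(-37268) - 72189) = 1/(-33811*(-1/37268) - 72189) = 1/(33811/37268 - 72189) = 1/(-2690305841/37268) = -37268/2690305841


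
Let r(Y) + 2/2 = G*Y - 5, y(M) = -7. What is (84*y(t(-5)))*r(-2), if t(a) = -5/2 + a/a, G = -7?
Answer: -4704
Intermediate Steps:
t(a) = -3/2 (t(a) = -5*½ + 1 = -5/2 + 1 = -3/2)
r(Y) = -6 - 7*Y (r(Y) = -1 + (-7*Y - 5) = -1 + (-5 - 7*Y) = -6 - 7*Y)
(84*y(t(-5)))*r(-2) = (84*(-7))*(-6 - 7*(-2)) = -588*(-6 + 14) = -588*8 = -4704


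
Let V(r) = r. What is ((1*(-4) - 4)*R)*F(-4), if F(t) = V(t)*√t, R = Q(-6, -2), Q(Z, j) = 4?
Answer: 256*I ≈ 256.0*I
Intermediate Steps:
R = 4
F(t) = t^(3/2) (F(t) = t*√t = t^(3/2))
((1*(-4) - 4)*R)*F(-4) = ((1*(-4) - 4)*4)*(-4)^(3/2) = ((-4 - 4)*4)*(-8*I) = (-8*4)*(-8*I) = -(-256)*I = 256*I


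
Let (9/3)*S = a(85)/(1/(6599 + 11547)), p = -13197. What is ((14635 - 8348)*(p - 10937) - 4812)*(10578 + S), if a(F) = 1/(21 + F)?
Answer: -256580548188250/159 ≈ -1.6137e+12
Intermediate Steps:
S = 9073/159 (S = (1/((21 + 85)*(1/(6599 + 11547))))/3 = (1/(106*(1/18146)))/3 = ((1/106)*18146)/3 = (⅓)*(9073/53) = 9073/159 ≈ 57.063)
((14635 - 8348)*(p - 10937) - 4812)*(10578 + S) = ((14635 - 8348)*(-13197 - 10937) - 4812)*(10578 + 9073/159) = (6287*(-24134) - 4812)*(1690975/159) = (-151730458 - 4812)*(1690975/159) = -151735270*1690975/159 = -256580548188250/159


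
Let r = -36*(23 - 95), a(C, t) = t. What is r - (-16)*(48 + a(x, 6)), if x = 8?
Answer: 3456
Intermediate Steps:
r = 2592 (r = -36*(-72) = 2592)
r - (-16)*(48 + a(x, 6)) = 2592 - (-16)*(48 + 6) = 2592 - (-16)*54 = 2592 - 1*(-864) = 2592 + 864 = 3456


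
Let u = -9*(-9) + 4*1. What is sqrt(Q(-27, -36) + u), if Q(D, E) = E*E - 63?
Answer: sqrt(1318) ≈ 36.304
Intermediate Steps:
Q(D, E) = -63 + E**2 (Q(D, E) = E**2 - 63 = -63 + E**2)
u = 85 (u = 81 + 4 = 85)
sqrt(Q(-27, -36) + u) = sqrt((-63 + (-36)**2) + 85) = sqrt((-63 + 1296) + 85) = sqrt(1233 + 85) = sqrt(1318)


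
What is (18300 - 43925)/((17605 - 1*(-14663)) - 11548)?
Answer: -5125/4144 ≈ -1.2367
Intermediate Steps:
(18300 - 43925)/((17605 - 1*(-14663)) - 11548) = -25625/((17605 + 14663) - 11548) = -25625/(32268 - 11548) = -25625/20720 = -25625*1/20720 = -5125/4144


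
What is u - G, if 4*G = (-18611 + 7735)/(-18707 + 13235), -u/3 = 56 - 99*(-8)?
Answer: -13923487/5472 ≈ -2544.5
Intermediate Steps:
u = -2544 (u = -3*(56 - 99*(-8)) = -3*(56 + 792) = -3*848 = -2544)
G = 2719/5472 (G = ((-18611 + 7735)/(-18707 + 13235))/4 = (-10876/(-5472))/4 = (-10876*(-1/5472))/4 = (¼)*(2719/1368) = 2719/5472 ≈ 0.49689)
u - G = -2544 - 1*2719/5472 = -2544 - 2719/5472 = -13923487/5472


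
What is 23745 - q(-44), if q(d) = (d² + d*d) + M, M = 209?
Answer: 19664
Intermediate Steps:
q(d) = 209 + 2*d² (q(d) = (d² + d*d) + 209 = (d² + d²) + 209 = 2*d² + 209 = 209 + 2*d²)
23745 - q(-44) = 23745 - (209 + 2*(-44)²) = 23745 - (209 + 2*1936) = 23745 - (209 + 3872) = 23745 - 1*4081 = 23745 - 4081 = 19664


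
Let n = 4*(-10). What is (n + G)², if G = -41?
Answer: 6561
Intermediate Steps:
n = -40
(n + G)² = (-40 - 41)² = (-81)² = 6561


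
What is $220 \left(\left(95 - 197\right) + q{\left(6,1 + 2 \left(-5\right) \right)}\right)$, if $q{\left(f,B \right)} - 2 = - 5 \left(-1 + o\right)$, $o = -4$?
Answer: $-16500$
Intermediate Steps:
$q{\left(f,B \right)} = 27$ ($q{\left(f,B \right)} = 2 - 5 \left(-1 - 4\right) = 2 - -25 = 2 + 25 = 27$)
$220 \left(\left(95 - 197\right) + q{\left(6,1 + 2 \left(-5\right) \right)}\right) = 220 \left(\left(95 - 197\right) + 27\right) = 220 \left(-102 + 27\right) = 220 \left(-75\right) = -16500$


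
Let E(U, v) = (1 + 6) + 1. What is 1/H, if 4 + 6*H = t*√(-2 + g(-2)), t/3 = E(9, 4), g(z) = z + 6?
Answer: 3/142 + 9*√2/71 ≈ 0.20039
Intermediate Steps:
g(z) = 6 + z
E(U, v) = 8 (E(U, v) = 7 + 1 = 8)
t = 24 (t = 3*8 = 24)
H = -⅔ + 4*√2 (H = -⅔ + (24*√(-2 + (6 - 2)))/6 = -⅔ + (24*√(-2 + 4))/6 = -⅔ + (24*√2)/6 = -⅔ + 4*√2 ≈ 4.9902)
1/H = 1/(-⅔ + 4*√2)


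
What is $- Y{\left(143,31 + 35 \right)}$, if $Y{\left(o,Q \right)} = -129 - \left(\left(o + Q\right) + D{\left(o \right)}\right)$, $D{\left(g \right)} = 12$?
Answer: $350$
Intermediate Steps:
$Y{\left(o,Q \right)} = -141 - Q - o$ ($Y{\left(o,Q \right)} = -129 - \left(\left(o + Q\right) + 12\right) = -129 - \left(\left(Q + o\right) + 12\right) = -129 - \left(12 + Q + o\right) = -141 - Q - o$)
$- Y{\left(143,31 + 35 \right)} = - (-141 - \left(31 + 35\right) - 143) = - (-141 - 66 - 143) = \left(-1\right) \left(-350\right) = 350$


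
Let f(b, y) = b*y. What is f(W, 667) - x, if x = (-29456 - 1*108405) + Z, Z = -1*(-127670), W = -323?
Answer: -205250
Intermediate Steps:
Z = 127670
x = -10191 (x = (-29456 - 1*108405) + 127670 = (-29456 - 108405) + 127670 = -137861 + 127670 = -10191)
f(W, 667) - x = -323*667 - 1*(-10191) = -215441 + 10191 = -205250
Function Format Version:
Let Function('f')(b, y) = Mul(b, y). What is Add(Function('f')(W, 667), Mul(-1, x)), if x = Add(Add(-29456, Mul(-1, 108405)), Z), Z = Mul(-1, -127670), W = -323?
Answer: -205250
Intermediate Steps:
Z = 127670
x = -10191 (x = Add(Add(-29456, Mul(-1, 108405)), 127670) = Add(Add(-29456, -108405), 127670) = Add(-137861, 127670) = -10191)
Add(Function('f')(W, 667), Mul(-1, x)) = Add(Mul(-323, 667), Mul(-1, -10191)) = Add(-215441, 10191) = -205250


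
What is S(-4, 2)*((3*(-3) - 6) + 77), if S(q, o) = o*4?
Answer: 496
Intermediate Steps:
S(q, o) = 4*o
S(-4, 2)*((3*(-3) - 6) + 77) = (4*2)*((3*(-3) - 6) + 77) = 8*((-9 - 6) + 77) = 8*(-15 + 77) = 8*62 = 496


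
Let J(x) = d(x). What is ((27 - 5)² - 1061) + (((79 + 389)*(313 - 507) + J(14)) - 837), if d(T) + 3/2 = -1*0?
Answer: -184415/2 ≈ -92208.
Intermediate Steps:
d(T) = -3/2 (d(T) = -3/2 - 1*0 = -3/2 + 0 = -3/2)
J(x) = -3/2
((27 - 5)² - 1061) + (((79 + 389)*(313 - 507) + J(14)) - 837) = ((27 - 5)² - 1061) + (((79 + 389)*(313 - 507) - 3/2) - 837) = (22² - 1061) + ((468*(-194) - 3/2) - 837) = (484 - 1061) + ((-90792 - 3/2) - 837) = -577 + (-181587/2 - 837) = -577 - 183261/2 = -184415/2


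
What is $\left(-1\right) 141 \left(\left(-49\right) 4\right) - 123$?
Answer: $27513$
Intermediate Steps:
$\left(-1\right) 141 \left(\left(-49\right) 4\right) - 123 = \left(-141\right) \left(-196\right) - 123 = 27636 - 123 = 27513$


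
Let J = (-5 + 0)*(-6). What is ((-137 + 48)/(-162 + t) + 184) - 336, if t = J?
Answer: -19975/132 ≈ -151.33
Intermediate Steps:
J = 30 (J = -5*(-6) = 30)
t = 30
((-137 + 48)/(-162 + t) + 184) - 336 = ((-137 + 48)/(-162 + 30) + 184) - 336 = (-89/(-132) + 184) - 336 = (-89*(-1/132) + 184) - 336 = (89/132 + 184) - 336 = 24377/132 - 336 = -19975/132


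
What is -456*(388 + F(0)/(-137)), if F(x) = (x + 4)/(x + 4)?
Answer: -24238680/137 ≈ -1.7692e+5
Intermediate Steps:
F(x) = 1 (F(x) = (4 + x)/(4 + x) = 1)
-456*(388 + F(0)/(-137)) = -456*(388 + 1/(-137)) = -456*(388 + 1*(-1/137)) = -456*(388 - 1/137) = -456*53155/137 = -24238680/137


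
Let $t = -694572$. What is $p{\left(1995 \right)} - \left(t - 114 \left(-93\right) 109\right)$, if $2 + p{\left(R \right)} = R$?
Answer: $-459053$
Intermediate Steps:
$p{\left(R \right)} = -2 + R$
$p{\left(1995 \right)} - \left(t - 114 \left(-93\right) 109\right) = \left(-2 + 1995\right) + \left(114 \left(-93\right) 109 - -694572\right) = 1993 + \left(\left(-10602\right) 109 + 694572\right) = 1993 + \left(-1155618 + 694572\right) = 1993 - 461046 = -459053$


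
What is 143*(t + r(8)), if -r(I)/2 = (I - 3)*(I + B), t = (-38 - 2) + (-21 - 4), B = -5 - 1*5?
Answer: -6435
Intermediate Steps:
B = -10 (B = -5 - 5 = -10)
t = -65 (t = -40 - 25 = -65)
r(I) = -2*(-10 + I)*(-3 + I) (r(I) = -2*(I - 3)*(I - 10) = -2*(-3 + I)*(-10 + I) = -2*(-10 + I)*(-3 + I))
143*(t + r(8)) = 143*(-65 + (-60 - 2*8**2 + 26*8)) = 143*(-65 + (-60 - 2*64 + 208)) = 143*(-65 + (-60 - 128 + 208)) = 143*(-65 + 20) = 143*(-45) = -6435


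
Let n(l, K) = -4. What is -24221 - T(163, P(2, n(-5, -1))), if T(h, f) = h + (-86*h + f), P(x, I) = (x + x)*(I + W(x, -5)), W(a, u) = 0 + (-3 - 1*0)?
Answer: -10338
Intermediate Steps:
W(a, u) = -3 (W(a, u) = 0 + (-3 + 0) = 0 - 3 = -3)
P(x, I) = 2*x*(-3 + I) (P(x, I) = (x + x)*(I - 3) = (2*x)*(-3 + I) = 2*x*(-3 + I))
T(h, f) = f - 85*h (T(h, f) = h + (f - 86*h) = f - 85*h)
-24221 - T(163, P(2, n(-5, -1))) = -24221 - (2*2*(-3 - 4) - 85*163) = -24221 - (2*2*(-7) - 13855) = -24221 - (-28 - 13855) = -24221 - 1*(-13883) = -24221 + 13883 = -10338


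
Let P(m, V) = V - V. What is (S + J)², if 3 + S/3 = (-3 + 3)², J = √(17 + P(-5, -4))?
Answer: (9 - √17)² ≈ 23.784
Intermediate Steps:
P(m, V) = 0
J = √17 (J = √(17 + 0) = √17 ≈ 4.1231)
S = -9 (S = -9 + 3*(-3 + 3)² = -9 + 3*0² = -9 + 3*0 = -9 + 0 = -9)
(S + J)² = (-9 + √17)²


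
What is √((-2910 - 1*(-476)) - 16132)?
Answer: I*√18566 ≈ 136.26*I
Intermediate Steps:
√((-2910 - 1*(-476)) - 16132) = √((-2910 + 476) - 16132) = √(-2434 - 16132) = √(-18566) = I*√18566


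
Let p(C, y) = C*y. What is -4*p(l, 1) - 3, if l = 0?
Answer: -3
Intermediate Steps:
-4*p(l, 1) - 3 = -0 - 3 = -4*0 - 3 = 0 - 3 = -3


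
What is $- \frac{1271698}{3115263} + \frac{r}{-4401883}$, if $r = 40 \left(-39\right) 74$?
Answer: $- \frac{5238239846614}{13713023240229} \approx -0.38199$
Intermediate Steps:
$r = -115440$ ($r = \left(-1560\right) 74 = -115440$)
$- \frac{1271698}{3115263} + \frac{r}{-4401883} = - \frac{1271698}{3115263} - \frac{115440}{-4401883} = \left(-1271698\right) \frac{1}{3115263} - - \frac{115440}{4401883} = - \frac{1271698}{3115263} + \frac{115440}{4401883} = - \frac{5238239846614}{13713023240229}$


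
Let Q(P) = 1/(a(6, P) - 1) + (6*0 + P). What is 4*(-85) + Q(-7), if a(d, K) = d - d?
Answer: -348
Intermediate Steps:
a(d, K) = 0
Q(P) = -1 + P (Q(P) = 1/(0 - 1) + (6*0 + P) = 1/(-1) + (0 + P) = -1 + P)
4*(-85) + Q(-7) = 4*(-85) + (-1 - 7) = -340 - 8 = -348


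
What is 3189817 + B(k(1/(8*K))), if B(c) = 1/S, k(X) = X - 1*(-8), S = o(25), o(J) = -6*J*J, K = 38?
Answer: 11961813749/3750 ≈ 3.1898e+6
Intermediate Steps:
o(J) = -6*J**2
S = -3750 (S = -6*25**2 = -6*625 = -3750)
k(X) = 8 + X (k(X) = X + 8 = 8 + X)
B(c) = -1/3750 (B(c) = 1/(-3750) = -1/3750)
3189817 + B(k(1/(8*K))) = 3189817 - 1/3750 = 11961813749/3750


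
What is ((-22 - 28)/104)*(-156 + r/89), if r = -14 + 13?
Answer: 347125/4628 ≈ 75.005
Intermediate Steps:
r = -1
((-22 - 28)/104)*(-156 + r/89) = ((-22 - 28)/104)*(-156 - 1/89) = (-50*1/104)*(-156 - 1*1/89) = -25*(-156 - 1/89)/52 = -25/52*(-13885/89) = 347125/4628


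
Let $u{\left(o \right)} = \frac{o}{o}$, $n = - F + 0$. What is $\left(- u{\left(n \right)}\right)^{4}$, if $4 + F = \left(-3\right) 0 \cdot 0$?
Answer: $1$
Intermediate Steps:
$F = -4$ ($F = -4 + \left(-3\right) 0 \cdot 0 = -4 + 0 \cdot 0 = -4 + 0 = -4$)
$n = 4$ ($n = \left(-1\right) \left(-4\right) + 0 = 4 + 0 = 4$)
$u{\left(o \right)} = 1$
$\left(- u{\left(n \right)}\right)^{4} = \left(\left(-1\right) 1\right)^{4} = \left(-1\right)^{4} = 1$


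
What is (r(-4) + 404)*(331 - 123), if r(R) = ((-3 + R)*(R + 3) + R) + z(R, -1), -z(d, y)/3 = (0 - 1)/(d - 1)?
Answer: 422656/5 ≈ 84531.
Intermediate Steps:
z(d, y) = 3/(-1 + d) (z(d, y) = -3*(0 - 1)/(d - 1) = -(-3)/(-1 + d) = 3/(-1 + d))
r(R) = R + 3/(-1 + R) + (-3 + R)*(3 + R) (r(R) = ((-3 + R)*(R + 3) + R) + 3/(-1 + R) = ((-3 + R)*(3 + R) + R) + 3/(-1 + R) = (R + (-3 + R)*(3 + R)) + 3/(-1 + R) = R + 3/(-1 + R) + (-3 + R)*(3 + R))
(r(-4) + 404)*(331 - 123) = ((12 + (-4)³ - 10*(-4))/(-1 - 4) + 404)*(331 - 123) = ((12 - 64 + 40)/(-5) + 404)*208 = (-⅕*(-12) + 404)*208 = (12/5 + 404)*208 = (2032/5)*208 = 422656/5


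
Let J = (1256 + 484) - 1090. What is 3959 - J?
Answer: 3309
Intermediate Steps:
J = 650 (J = 1740 - 1090 = 650)
3959 - J = 3959 - 1*650 = 3959 - 650 = 3309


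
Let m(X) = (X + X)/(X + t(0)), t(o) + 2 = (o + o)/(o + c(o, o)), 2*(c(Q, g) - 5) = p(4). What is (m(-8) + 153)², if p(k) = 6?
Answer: 597529/25 ≈ 23901.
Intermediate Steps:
c(Q, g) = 8 (c(Q, g) = 5 + (½)*6 = 5 + 3 = 8)
t(o) = -2 + 2*o/(8 + o) (t(o) = -2 + (o + o)/(o + 8) = -2 + (2*o)/(8 + o) = -2 + 2*o/(8 + o))
m(X) = 2*X/(-2 + X) (m(X) = (X + X)/(X - 16/(8 + 0)) = (2*X)/(X - 16/8) = (2*X)/(X - 16*⅛) = (2*X)/(X - 2) = (2*X)/(-2 + X) = 2*X/(-2 + X))
(m(-8) + 153)² = (2*(-8)/(-2 - 8) + 153)² = (2*(-8)/(-10) + 153)² = (2*(-8)*(-⅒) + 153)² = (8/5 + 153)² = (773/5)² = 597529/25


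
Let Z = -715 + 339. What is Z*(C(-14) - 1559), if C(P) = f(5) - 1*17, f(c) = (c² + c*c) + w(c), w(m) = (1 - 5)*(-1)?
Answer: 572272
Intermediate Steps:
Z = -376
w(m) = 4 (w(m) = -4*(-1) = 4)
f(c) = 4 + 2*c² (f(c) = (c² + c*c) + 4 = (c² + c²) + 4 = 2*c² + 4 = 4 + 2*c²)
C(P) = 37 (C(P) = (4 + 2*5²) - 1*17 = (4 + 2*25) - 17 = (4 + 50) - 17 = 54 - 17 = 37)
Z*(C(-14) - 1559) = -376*(37 - 1559) = -376*(-1522) = 572272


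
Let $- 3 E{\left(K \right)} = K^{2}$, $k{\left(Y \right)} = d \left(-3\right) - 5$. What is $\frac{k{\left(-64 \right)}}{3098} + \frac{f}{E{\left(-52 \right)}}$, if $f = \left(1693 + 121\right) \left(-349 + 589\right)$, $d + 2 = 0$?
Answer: $- \frac{252889571}{523562} \approx -483.02$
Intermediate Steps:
$d = -2$ ($d = -2 + 0 = -2$)
$k{\left(Y \right)} = 1$ ($k{\left(Y \right)} = \left(-2\right) \left(-3\right) - 5 = 6 - 5 = 1$)
$f = 435360$ ($f = 1814 \cdot 240 = 435360$)
$E{\left(K \right)} = - \frac{K^{2}}{3}$
$\frac{k{\left(-64 \right)}}{3098} + \frac{f}{E{\left(-52 \right)}} = 1 \cdot \frac{1}{3098} + \frac{435360}{\left(- \frac{1}{3}\right) \left(-52\right)^{2}} = 1 \cdot \frac{1}{3098} + \frac{435360}{\left(- \frac{1}{3}\right) 2704} = \frac{1}{3098} + \frac{435360}{- \frac{2704}{3}} = \frac{1}{3098} + 435360 \left(- \frac{3}{2704}\right) = \frac{1}{3098} - \frac{81630}{169} = - \frac{252889571}{523562}$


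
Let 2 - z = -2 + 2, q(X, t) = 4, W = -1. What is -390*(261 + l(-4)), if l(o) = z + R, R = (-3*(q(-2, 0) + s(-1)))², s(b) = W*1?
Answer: -134160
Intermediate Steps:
s(b) = -1 (s(b) = -1*1 = -1)
z = 2 (z = 2 - (-2 + 2) = 2 - 1*0 = 2 + 0 = 2)
R = 81 (R = (-3*(4 - 1))² = (-3*3)² = (-9)² = 81)
l(o) = 83 (l(o) = 2 + 81 = 83)
-390*(261 + l(-4)) = -390*(261 + 83) = -390*344 = -134160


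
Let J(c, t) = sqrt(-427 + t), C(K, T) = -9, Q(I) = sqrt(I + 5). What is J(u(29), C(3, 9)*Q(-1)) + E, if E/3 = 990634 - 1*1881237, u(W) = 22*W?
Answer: -2671809 + I*sqrt(445) ≈ -2.6718e+6 + 21.095*I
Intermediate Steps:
Q(I) = sqrt(5 + I)
E = -2671809 (E = 3*(990634 - 1*1881237) = 3*(990634 - 1881237) = 3*(-890603) = -2671809)
J(u(29), C(3, 9)*Q(-1)) + E = sqrt(-427 - 9*sqrt(5 - 1)) - 2671809 = sqrt(-427 - 9*sqrt(4)) - 2671809 = sqrt(-427 - 9*2) - 2671809 = sqrt(-427 - 18) - 2671809 = sqrt(-445) - 2671809 = I*sqrt(445) - 2671809 = -2671809 + I*sqrt(445)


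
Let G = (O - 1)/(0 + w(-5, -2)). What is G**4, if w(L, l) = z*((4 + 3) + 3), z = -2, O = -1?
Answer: 1/10000 ≈ 0.00010000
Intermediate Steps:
w(L, l) = -20 (w(L, l) = -2*((4 + 3) + 3) = -2*(7 + 3) = -2*10 = -20)
G = 1/10 (G = (-1 - 1)/(0 - 20) = -2/(-20) = -2*(-1/20) = 1/10 ≈ 0.10000)
G**4 = (1/10)**4 = 1/10000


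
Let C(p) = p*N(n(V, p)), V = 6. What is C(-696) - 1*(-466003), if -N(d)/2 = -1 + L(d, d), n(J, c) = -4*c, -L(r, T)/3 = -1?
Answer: 468787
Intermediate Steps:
L(r, T) = 3 (L(r, T) = -3*(-1) = 3)
N(d) = -4 (N(d) = -2*(-1 + 3) = -2*2 = -4)
C(p) = -4*p (C(p) = p*(-4) = -4*p)
C(-696) - 1*(-466003) = -4*(-696) - 1*(-466003) = 2784 + 466003 = 468787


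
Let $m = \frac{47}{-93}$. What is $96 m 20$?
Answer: $- \frac{30080}{31} \approx -970.32$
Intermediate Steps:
$m = - \frac{47}{93}$ ($m = 47 \left(- \frac{1}{93}\right) = - \frac{47}{93} \approx -0.50538$)
$96 m 20 = 96 \left(- \frac{47}{93}\right) 20 = \left(- \frac{1504}{31}\right) 20 = - \frac{30080}{31}$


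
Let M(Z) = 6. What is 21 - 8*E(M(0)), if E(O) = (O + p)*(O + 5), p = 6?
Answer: -1035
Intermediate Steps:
E(O) = (5 + O)*(6 + O) (E(O) = (O + 6)*(O + 5) = (6 + O)*(5 + O) = (5 + O)*(6 + O))
21 - 8*E(M(0)) = 21 - 8*(30 + 6² + 11*6) = 21 - 8*(30 + 36 + 66) = 21 - 8*132 = 21 - 1056 = -1035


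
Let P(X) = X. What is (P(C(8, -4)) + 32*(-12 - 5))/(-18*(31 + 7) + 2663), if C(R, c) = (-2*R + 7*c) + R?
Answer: -580/1979 ≈ -0.29308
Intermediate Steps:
C(R, c) = -R + 7*c
(P(C(8, -4)) + 32*(-12 - 5))/(-18*(31 + 7) + 2663) = ((-1*8 + 7*(-4)) + 32*(-12 - 5))/(-18*(31 + 7) + 2663) = ((-8 - 28) + 32*(-17))/(-18*38 + 2663) = (-36 - 544)/(-684 + 2663) = -580/1979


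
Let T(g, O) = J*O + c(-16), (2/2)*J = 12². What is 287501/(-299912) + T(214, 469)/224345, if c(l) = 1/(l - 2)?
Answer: -398201145073/605553818760 ≈ -0.65758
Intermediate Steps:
c(l) = 1/(-2 + l)
J = 144 (J = 12² = 144)
T(g, O) = -1/18 + 144*O (T(g, O) = 144*O + 1/(-2 - 16) = 144*O + 1/(-18) = 144*O - 1/18 = -1/18 + 144*O)
287501/(-299912) + T(214, 469)/224345 = 287501/(-299912) + (-1/18 + 144*469)/224345 = 287501*(-1/299912) + (-1/18 + 67536)*(1/224345) = -287501/299912 + (1215647/18)*(1/224345) = -287501/299912 + 1215647/4038210 = -398201145073/605553818760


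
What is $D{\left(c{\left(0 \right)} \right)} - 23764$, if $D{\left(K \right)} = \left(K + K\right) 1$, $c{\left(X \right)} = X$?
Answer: $-23764$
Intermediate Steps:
$D{\left(K \right)} = 2 K$ ($D{\left(K \right)} = 2 K 1 = 2 K$)
$D{\left(c{\left(0 \right)} \right)} - 23764 = 2 \cdot 0 - 23764 = 0 - 23764 = -23764$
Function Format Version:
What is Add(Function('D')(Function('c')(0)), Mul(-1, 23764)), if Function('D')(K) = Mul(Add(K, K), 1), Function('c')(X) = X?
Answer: -23764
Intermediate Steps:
Function('D')(K) = Mul(2, K) (Function('D')(K) = Mul(Mul(2, K), 1) = Mul(2, K))
Add(Function('D')(Function('c')(0)), Mul(-1, 23764)) = Add(Mul(2, 0), Mul(-1, 23764)) = Add(0, -23764) = -23764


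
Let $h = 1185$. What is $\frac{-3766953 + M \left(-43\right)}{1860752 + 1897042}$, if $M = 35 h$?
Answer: $- \frac{925063}{626299} \approx -1.477$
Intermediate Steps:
$M = 41475$ ($M = 35 \cdot 1185 = 41475$)
$\frac{-3766953 + M \left(-43\right)}{1860752 + 1897042} = \frac{-3766953 + 41475 \left(-43\right)}{1860752 + 1897042} = \frac{-3766953 - 1783425}{3757794} = \left(-5550378\right) \frac{1}{3757794} = - \frac{925063}{626299}$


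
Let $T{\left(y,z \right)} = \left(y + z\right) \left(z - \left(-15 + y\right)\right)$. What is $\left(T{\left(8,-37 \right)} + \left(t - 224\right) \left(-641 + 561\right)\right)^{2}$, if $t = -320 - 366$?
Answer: $5427268900$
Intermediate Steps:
$T{\left(y,z \right)} = \left(y + z\right) \left(15 + z - y\right)$
$t = -686$
$\left(T{\left(8,-37 \right)} + \left(t - 224\right) \left(-641 + 561\right)\right)^{2} = \left(\left(\left(-37\right)^{2} - 8^{2} + 15 \cdot 8 + 15 \left(-37\right)\right) + \left(-686 - 224\right) \left(-641 + 561\right)\right)^{2} = \left(\left(1369 - 64 + 120 - 555\right) - -72800\right)^{2} = \left(\left(1369 - 64 + 120 - 555\right) + 72800\right)^{2} = \left(870 + 72800\right)^{2} = 73670^{2} = 5427268900$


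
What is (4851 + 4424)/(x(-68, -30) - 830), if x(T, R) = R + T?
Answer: -9275/928 ≈ -9.9946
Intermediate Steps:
(4851 + 4424)/(x(-68, -30) - 830) = (4851 + 4424)/((-30 - 68) - 830) = 9275/(-98 - 830) = 9275/(-928) = 9275*(-1/928) = -9275/928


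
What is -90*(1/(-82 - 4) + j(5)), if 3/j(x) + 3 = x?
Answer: -5760/43 ≈ -133.95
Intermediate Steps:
j(x) = 3/(-3 + x)
-90*(1/(-82 - 4) + j(5)) = -90*(1/(-82 - 4) + 3/(-3 + 5)) = -90*(1/(-86) + 3/2) = -90*(-1/86 + 3*(1/2)) = -90*(-1/86 + 3/2) = -90*64/43 = -5760/43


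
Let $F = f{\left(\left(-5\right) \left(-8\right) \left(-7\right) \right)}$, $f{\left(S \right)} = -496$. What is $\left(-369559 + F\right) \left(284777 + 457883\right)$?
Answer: $-274825046300$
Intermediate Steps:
$F = -496$
$\left(-369559 + F\right) \left(284777 + 457883\right) = \left(-369559 - 496\right) \left(284777 + 457883\right) = \left(-370055\right) 742660 = -274825046300$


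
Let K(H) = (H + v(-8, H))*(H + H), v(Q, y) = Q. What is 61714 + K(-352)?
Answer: 315154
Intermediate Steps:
K(H) = 2*H*(-8 + H) (K(H) = (H - 8)*(H + H) = (-8 + H)*(2*H) = 2*H*(-8 + H))
61714 + K(-352) = 61714 + 2*(-352)*(-8 - 352) = 61714 + 2*(-352)*(-360) = 61714 + 253440 = 315154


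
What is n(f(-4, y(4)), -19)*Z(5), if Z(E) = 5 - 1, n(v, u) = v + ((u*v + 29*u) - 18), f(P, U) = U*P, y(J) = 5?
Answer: -836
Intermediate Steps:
f(P, U) = P*U
n(v, u) = -18 + v + 29*u + u*v (n(v, u) = v + ((29*u + u*v) - 18) = v + (-18 + 29*u + u*v) = -18 + v + 29*u + u*v)
Z(E) = 4
n(f(-4, y(4)), -19)*Z(5) = (-18 - 4*5 + 29*(-19) - (-76)*5)*4 = (-18 - 20 - 551 - 19*(-20))*4 = (-18 - 20 - 551 + 380)*4 = -209*4 = -836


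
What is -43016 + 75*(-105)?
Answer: -50891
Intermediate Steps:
-43016 + 75*(-105) = -43016 - 7875 = -50891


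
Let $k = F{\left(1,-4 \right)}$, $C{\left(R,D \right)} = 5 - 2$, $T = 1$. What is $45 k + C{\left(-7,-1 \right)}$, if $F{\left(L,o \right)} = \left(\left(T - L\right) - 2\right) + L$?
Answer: $-42$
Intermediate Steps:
$F{\left(L,o \right)} = -1$ ($F{\left(L,o \right)} = \left(\left(1 - L\right) - 2\right) + L = \left(-1 - L\right) + L = -1$)
$C{\left(R,D \right)} = 3$ ($C{\left(R,D \right)} = 5 - 2 = 3$)
$k = -1$
$45 k + C{\left(-7,-1 \right)} = 45 \left(-1\right) + 3 = -45 + 3 = -42$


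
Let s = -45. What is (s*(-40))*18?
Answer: 32400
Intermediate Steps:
(s*(-40))*18 = -45*(-40)*18 = 1800*18 = 32400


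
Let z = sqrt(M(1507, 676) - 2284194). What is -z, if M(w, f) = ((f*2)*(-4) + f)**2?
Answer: -sqrt(20107630) ≈ -4484.2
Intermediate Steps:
M(w, f) = 49*f**2 (M(w, f) = ((2*f)*(-4) + f)**2 = (-8*f + f)**2 = (-7*f)**2 = 49*f**2)
z = sqrt(20107630) (z = sqrt(49*676**2 - 2284194) = sqrt(49*456976 - 2284194) = sqrt(22391824 - 2284194) = sqrt(20107630) ≈ 4484.2)
-z = -sqrt(20107630)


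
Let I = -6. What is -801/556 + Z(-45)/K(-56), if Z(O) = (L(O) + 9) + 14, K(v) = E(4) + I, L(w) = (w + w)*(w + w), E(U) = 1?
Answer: -4520393/2780 ≈ -1626.0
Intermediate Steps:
L(w) = 4*w² (L(w) = (2*w)*(2*w) = 4*w²)
K(v) = -5 (K(v) = 1 - 6 = -5)
Z(O) = 23 + 4*O² (Z(O) = (4*O² + 9) + 14 = (9 + 4*O²) + 14 = 23 + 4*O²)
-801/556 + Z(-45)/K(-56) = -801/556 + (23 + 4*(-45)²)/(-5) = -801*1/556 + (23 + 4*2025)*(-⅕) = -801/556 + (23 + 8100)*(-⅕) = -801/556 + 8123*(-⅕) = -801/556 - 8123/5 = -4520393/2780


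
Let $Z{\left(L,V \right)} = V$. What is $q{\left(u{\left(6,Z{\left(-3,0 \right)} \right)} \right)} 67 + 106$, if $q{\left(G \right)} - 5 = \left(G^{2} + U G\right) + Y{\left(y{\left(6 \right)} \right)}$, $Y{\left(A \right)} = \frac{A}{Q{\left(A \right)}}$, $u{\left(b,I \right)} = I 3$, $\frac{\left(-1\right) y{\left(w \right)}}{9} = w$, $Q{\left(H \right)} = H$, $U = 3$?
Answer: $508$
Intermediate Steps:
$y{\left(w \right)} = - 9 w$
$u{\left(b,I \right)} = 3 I$
$Y{\left(A \right)} = 1$ ($Y{\left(A \right)} = \frac{A}{A} = 1$)
$q{\left(G \right)} = 6 + G^{2} + 3 G$ ($q{\left(G \right)} = 5 + \left(\left(G^{2} + 3 G\right) + 1\right) = 5 + \left(1 + G^{2} + 3 G\right) = 6 + G^{2} + 3 G$)
$q{\left(u{\left(6,Z{\left(-3,0 \right)} \right)} \right)} 67 + 106 = \left(6 + \left(3 \cdot 0\right)^{2} + 3 \cdot 3 \cdot 0\right) 67 + 106 = \left(6 + 0^{2} + 3 \cdot 0\right) 67 + 106 = \left(6 + 0 + 0\right) 67 + 106 = 6 \cdot 67 + 106 = 402 + 106 = 508$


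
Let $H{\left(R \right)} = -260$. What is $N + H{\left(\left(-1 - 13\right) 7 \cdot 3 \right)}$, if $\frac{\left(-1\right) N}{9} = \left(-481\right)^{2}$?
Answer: $-2082509$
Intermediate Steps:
$N = -2082249$ ($N = - 9 \left(-481\right)^{2} = \left(-9\right) 231361 = -2082249$)
$N + H{\left(\left(-1 - 13\right) 7 \cdot 3 \right)} = -2082249 - 260 = -2082509$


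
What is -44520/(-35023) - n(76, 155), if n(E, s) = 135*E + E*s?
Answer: -771862400/35023 ≈ -22039.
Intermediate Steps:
-44520/(-35023) - n(76, 155) = -44520/(-35023) - 76*(135 + 155) = -44520*(-1/35023) - 76*290 = 44520/35023 - 1*22040 = 44520/35023 - 22040 = -771862400/35023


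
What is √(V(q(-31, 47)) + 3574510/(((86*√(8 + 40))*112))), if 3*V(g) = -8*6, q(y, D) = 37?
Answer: √(-834978816 + 1613891265*√3)/7224 ≈ 6.1290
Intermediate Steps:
V(g) = -16 (V(g) = (-8*6)/3 = (⅓)*(-48) = -16)
√(V(q(-31, 47)) + 3574510/(((86*√(8 + 40))*112))) = √(-16 + 3574510/(((86*√(8 + 40))*112))) = √(-16 + 3574510/(((86*√48)*112))) = √(-16 + 3574510/(((86*(4*√3))*112))) = √(-16 + 3574510/(((344*√3)*112))) = √(-16 + 3574510/((38528*√3))) = √(-16 + 3574510*(√3/115584)) = √(-16 + 1787255*√3/57792)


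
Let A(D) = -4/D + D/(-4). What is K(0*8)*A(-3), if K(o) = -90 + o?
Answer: -375/2 ≈ -187.50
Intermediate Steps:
A(D) = -4/D - D/4 (A(D) = -4/D + D*(-1/4) = -4/D - D/4)
K(0*8)*A(-3) = (-90 + 0*8)*(-4/(-3) - 1/4*(-3)) = (-90 + 0)*(-4*(-1/3) + 3/4) = -90*(4/3 + 3/4) = -90*25/12 = -375/2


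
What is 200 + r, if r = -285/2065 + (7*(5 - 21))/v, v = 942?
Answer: 38854625/194523 ≈ 199.74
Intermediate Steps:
r = -49975/194523 (r = -285/2065 + (7*(5 - 21))/942 = -285*1/2065 + (7*(-16))*(1/942) = -57/413 - 112*1/942 = -57/413 - 56/471 = -49975/194523 ≈ -0.25691)
200 + r = 200 - 49975/194523 = 38854625/194523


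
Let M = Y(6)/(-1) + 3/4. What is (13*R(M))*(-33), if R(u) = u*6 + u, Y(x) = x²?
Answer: 423423/4 ≈ 1.0586e+5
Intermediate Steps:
M = -141/4 (M = 6²/(-1) + 3/4 = 36*(-1) + 3*(¼) = -36 + ¾ = -141/4 ≈ -35.250)
R(u) = 7*u (R(u) = 6*u + u = 7*u)
(13*R(M))*(-33) = (13*(7*(-141/4)))*(-33) = (13*(-987/4))*(-33) = -12831/4*(-33) = 423423/4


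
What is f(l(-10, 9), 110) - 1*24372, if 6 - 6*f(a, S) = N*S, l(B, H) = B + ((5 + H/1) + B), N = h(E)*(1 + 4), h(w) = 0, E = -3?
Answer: -24371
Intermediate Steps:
N = 0 (N = 0*(1 + 4) = 0*5 = 0)
l(B, H) = 5 + H + 2*B (l(B, H) = B + ((5 + H*1) + B) = B + ((5 + H) + B) = B + (5 + B + H) = 5 + H + 2*B)
f(a, S) = 1 (f(a, S) = 1 - 0*S = 1 - ⅙*0 = 1 + 0 = 1)
f(l(-10, 9), 110) - 1*24372 = 1 - 1*24372 = 1 - 24372 = -24371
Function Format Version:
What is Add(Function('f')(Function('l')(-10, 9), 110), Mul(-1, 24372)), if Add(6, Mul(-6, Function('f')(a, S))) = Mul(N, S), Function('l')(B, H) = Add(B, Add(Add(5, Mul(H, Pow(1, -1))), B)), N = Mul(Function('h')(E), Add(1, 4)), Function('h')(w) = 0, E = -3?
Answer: -24371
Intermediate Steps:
N = 0 (N = Mul(0, Add(1, 4)) = Mul(0, 5) = 0)
Function('l')(B, H) = Add(5, H, Mul(2, B)) (Function('l')(B, H) = Add(B, Add(Add(5, Mul(H, 1)), B)) = Add(B, Add(Add(5, H), B)) = Add(B, Add(5, B, H)) = Add(5, H, Mul(2, B)))
Function('f')(a, S) = 1 (Function('f')(a, S) = Add(1, Mul(Rational(-1, 6), Mul(0, S))) = Add(1, Mul(Rational(-1, 6), 0)) = Add(1, 0) = 1)
Add(Function('f')(Function('l')(-10, 9), 110), Mul(-1, 24372)) = Add(1, Mul(-1, 24372)) = Add(1, -24372) = -24371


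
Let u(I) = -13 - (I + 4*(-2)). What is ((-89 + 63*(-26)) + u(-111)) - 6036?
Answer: -7657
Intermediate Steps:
u(I) = -5 - I (u(I) = -13 - (I - 8) = -13 - (-8 + I) = -13 + (8 - I) = -5 - I)
((-89 + 63*(-26)) + u(-111)) - 6036 = ((-89 + 63*(-26)) + (-5 - 1*(-111))) - 6036 = ((-89 - 1638) + (-5 + 111)) - 6036 = (-1727 + 106) - 6036 = -1621 - 6036 = -7657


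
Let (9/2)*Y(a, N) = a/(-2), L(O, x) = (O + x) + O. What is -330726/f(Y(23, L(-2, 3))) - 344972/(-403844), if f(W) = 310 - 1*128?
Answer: -2383909390/1312493 ≈ -1816.3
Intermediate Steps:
L(O, x) = x + 2*O
Y(a, N) = -a/9 (Y(a, N) = 2*(a/(-2))/9 = 2*(a*(-1/2))/9 = 2*(-a/2)/9 = -a/9)
f(W) = 182 (f(W) = 310 - 128 = 182)
-330726/f(Y(23, L(-2, 3))) - 344972/(-403844) = -330726/182 - 344972/(-403844) = -330726*1/182 - 344972*(-1/403844) = -165363/91 + 86243/100961 = -2383909390/1312493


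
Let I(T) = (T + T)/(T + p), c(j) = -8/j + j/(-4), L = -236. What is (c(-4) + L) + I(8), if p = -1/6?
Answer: -10855/47 ≈ -230.96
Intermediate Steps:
p = -⅙ (p = -1*⅙ = -⅙ ≈ -0.16667)
c(j) = -8/j - j/4 (c(j) = -8/j + j*(-¼) = -8/j - j/4)
I(T) = 2*T/(-⅙ + T) (I(T) = (T + T)/(T - ⅙) = (2*T)/(-⅙ + T) = 2*T/(-⅙ + T))
(c(-4) + L) + I(8) = ((-8/(-4) - ¼*(-4)) - 236) + 12*8/(-1 + 6*8) = ((-8*(-¼) + 1) - 236) + 12*8/(-1 + 48) = ((2 + 1) - 236) + 12*8/47 = (3 - 236) + 12*8*(1/47) = -233 + 96/47 = -10855/47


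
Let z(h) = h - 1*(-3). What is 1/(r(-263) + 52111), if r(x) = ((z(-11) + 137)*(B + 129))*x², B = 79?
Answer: 1/1855994719 ≈ 5.3879e-10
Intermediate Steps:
z(h) = 3 + h (z(h) = h + 3 = 3 + h)
r(x) = 26832*x² (r(x) = (((3 - 11) + 137)*(79 + 129))*x² = ((-8 + 137)*208)*x² = (129*208)*x² = 26832*x²)
1/(r(-263) + 52111) = 1/(26832*(-263)² + 52111) = 1/(26832*69169 + 52111) = 1/(1855942608 + 52111) = 1/1855994719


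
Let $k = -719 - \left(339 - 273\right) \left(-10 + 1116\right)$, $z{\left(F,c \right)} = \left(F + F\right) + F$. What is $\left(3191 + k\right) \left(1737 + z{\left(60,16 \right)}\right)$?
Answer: $-135194508$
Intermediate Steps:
$z{\left(F,c \right)} = 3 F$ ($z{\left(F,c \right)} = 2 F + F = 3 F$)
$k = -73715$ ($k = -719 - 66 \cdot 1106 = -719 - 72996 = -73715$)
$\left(3191 + k\right) \left(1737 + z{\left(60,16 \right)}\right) = \left(3191 - 73715\right) \left(1737 + 3 \cdot 60\right) = - 70524 \left(1737 + 180\right) = \left(-70524\right) 1917 = -135194508$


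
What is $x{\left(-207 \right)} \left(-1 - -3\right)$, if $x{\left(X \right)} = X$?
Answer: $-414$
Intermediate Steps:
$x{\left(-207 \right)} \left(-1 - -3\right) = - 207 \left(-1 - -3\right) = - 207 \left(-1 + 3\right) = \left(-207\right) 2 = -414$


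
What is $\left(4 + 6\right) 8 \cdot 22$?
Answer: $1760$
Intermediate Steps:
$\left(4 + 6\right) 8 \cdot 22 = 10 \cdot 8 \cdot 22 = 80 \cdot 22 = 1760$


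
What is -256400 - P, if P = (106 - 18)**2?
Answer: -264144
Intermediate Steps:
P = 7744 (P = 88**2 = 7744)
-256400 - P = -256400 - 1*7744 = -256400 - 7744 = -264144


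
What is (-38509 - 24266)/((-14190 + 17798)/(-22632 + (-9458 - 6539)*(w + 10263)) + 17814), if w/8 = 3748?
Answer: -40417928007525/11469613210666 ≈ -3.5239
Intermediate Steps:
w = 29984 (w = 8*3748 = 29984)
(-38509 - 24266)/((-14190 + 17798)/(-22632 + (-9458 - 6539)*(w + 10263)) + 17814) = (-38509 - 24266)/((-14190 + 17798)/(-22632 + (-9458 - 6539)*(29984 + 10263)) + 17814) = -62775/(3608/(-22632 - 15997*40247) + 17814) = -62775/(3608/(-22632 - 643831259) + 17814) = -62775/(3608/(-643853891) + 17814) = -62775/(3608*(-1/643853891) + 17814) = -62775/(-3608/643853891 + 17814) = -62775/11469613210666/643853891 = -62775*643853891/11469613210666 = -40417928007525/11469613210666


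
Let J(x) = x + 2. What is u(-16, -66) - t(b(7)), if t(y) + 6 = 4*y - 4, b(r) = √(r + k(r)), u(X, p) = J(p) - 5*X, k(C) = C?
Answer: 26 - 4*√14 ≈ 11.033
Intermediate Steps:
J(x) = 2 + x
u(X, p) = 2 + p - 5*X (u(X, p) = (2 + p) - 5*X = 2 + p - 5*X)
b(r) = √2*√r (b(r) = √(r + r) = √(2*r) = √2*√r)
t(y) = -10 + 4*y (t(y) = -6 + (4*y - 4) = -6 + (-4 + 4*y) = -10 + 4*y)
u(-16, -66) - t(b(7)) = (2 - 66 - 5*(-16)) - (-10 + 4*(√2*√7)) = (2 - 66 + 80) - (-10 + 4*√14) = 16 + (10 - 4*√14) = 26 - 4*√14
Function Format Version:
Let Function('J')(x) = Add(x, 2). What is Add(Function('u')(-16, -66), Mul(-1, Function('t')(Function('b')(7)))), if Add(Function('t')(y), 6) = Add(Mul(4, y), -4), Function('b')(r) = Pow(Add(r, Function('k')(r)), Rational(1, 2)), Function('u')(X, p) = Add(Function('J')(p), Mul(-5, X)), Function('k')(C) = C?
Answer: Add(26, Mul(-4, Pow(14, Rational(1, 2)))) ≈ 11.033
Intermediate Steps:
Function('J')(x) = Add(2, x)
Function('u')(X, p) = Add(2, p, Mul(-5, X)) (Function('u')(X, p) = Add(Add(2, p), Mul(-5, X)) = Add(2, p, Mul(-5, X)))
Function('b')(r) = Mul(Pow(2, Rational(1, 2)), Pow(r, Rational(1, 2))) (Function('b')(r) = Pow(Add(r, r), Rational(1, 2)) = Pow(Mul(2, r), Rational(1, 2)) = Mul(Pow(2, Rational(1, 2)), Pow(r, Rational(1, 2))))
Function('t')(y) = Add(-10, Mul(4, y)) (Function('t')(y) = Add(-6, Add(Mul(4, y), -4)) = Add(-6, Add(-4, Mul(4, y))) = Add(-10, Mul(4, y)))
Add(Function('u')(-16, -66), Mul(-1, Function('t')(Function('b')(7)))) = Add(Add(2, -66, Mul(-5, -16)), Mul(-1, Add(-10, Mul(4, Mul(Pow(2, Rational(1, 2)), Pow(7, Rational(1, 2))))))) = Add(Add(2, -66, 80), Mul(-1, Add(-10, Mul(4, Pow(14, Rational(1, 2)))))) = Add(16, Add(10, Mul(-4, Pow(14, Rational(1, 2))))) = Add(26, Mul(-4, Pow(14, Rational(1, 2))))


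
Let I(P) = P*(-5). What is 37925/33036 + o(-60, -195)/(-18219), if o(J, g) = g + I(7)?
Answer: 77617095/66875876 ≈ 1.1606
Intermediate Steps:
I(P) = -5*P
o(J, g) = -35 + g (o(J, g) = g - 5*7 = g - 35 = -35 + g)
37925/33036 + o(-60, -195)/(-18219) = 37925/33036 + (-35 - 195)/(-18219) = 37925*(1/33036) - 230*(-1/18219) = 37925/33036 + 230/18219 = 77617095/66875876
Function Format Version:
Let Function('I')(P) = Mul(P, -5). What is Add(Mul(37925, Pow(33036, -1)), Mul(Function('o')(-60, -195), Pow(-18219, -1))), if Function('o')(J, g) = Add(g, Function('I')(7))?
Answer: Rational(77617095, 66875876) ≈ 1.1606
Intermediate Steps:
Function('I')(P) = Mul(-5, P)
Function('o')(J, g) = Add(-35, g) (Function('o')(J, g) = Add(g, Mul(-5, 7)) = Add(g, -35) = Add(-35, g))
Add(Mul(37925, Pow(33036, -1)), Mul(Function('o')(-60, -195), Pow(-18219, -1))) = Add(Mul(37925, Pow(33036, -1)), Mul(Add(-35, -195), Pow(-18219, -1))) = Add(Mul(37925, Rational(1, 33036)), Mul(-230, Rational(-1, 18219))) = Add(Rational(37925, 33036), Rational(230, 18219)) = Rational(77617095, 66875876)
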